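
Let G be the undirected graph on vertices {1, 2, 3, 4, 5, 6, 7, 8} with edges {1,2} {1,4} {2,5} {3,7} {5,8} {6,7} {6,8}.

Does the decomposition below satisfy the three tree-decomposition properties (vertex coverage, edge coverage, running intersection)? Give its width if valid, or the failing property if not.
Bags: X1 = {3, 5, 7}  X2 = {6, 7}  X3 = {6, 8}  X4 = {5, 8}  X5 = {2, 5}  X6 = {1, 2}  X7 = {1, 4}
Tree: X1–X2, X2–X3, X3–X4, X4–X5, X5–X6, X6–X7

No — bags containing vertex 5 are not connected in the tree.

A tree decomposition must satisfy three properties: every vertex lies in some bag; for every edge, both endpoints lie together in some bag; and for every vertex, the bags containing it form a connected subtree. Here bags containing vertex 5 are not connected in the tree, so the decomposition is invalid.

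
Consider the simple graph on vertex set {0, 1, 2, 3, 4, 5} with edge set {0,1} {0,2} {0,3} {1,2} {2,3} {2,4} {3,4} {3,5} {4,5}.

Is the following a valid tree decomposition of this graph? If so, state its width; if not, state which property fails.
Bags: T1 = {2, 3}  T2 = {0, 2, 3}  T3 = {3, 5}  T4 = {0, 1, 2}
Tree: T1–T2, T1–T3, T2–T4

A tree decomposition must satisfy three properties: every vertex lies in some bag; for every edge, both endpoints lie together in some bag; and for every vertex, the bags containing it form a connected subtree. Here vertex 4 appears in no bag, so the decomposition is invalid.

No — vertex 4 appears in no bag.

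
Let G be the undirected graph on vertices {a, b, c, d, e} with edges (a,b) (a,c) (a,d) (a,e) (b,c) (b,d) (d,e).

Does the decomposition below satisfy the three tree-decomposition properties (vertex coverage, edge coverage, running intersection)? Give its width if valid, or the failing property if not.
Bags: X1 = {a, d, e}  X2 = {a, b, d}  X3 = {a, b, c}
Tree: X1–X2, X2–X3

Yes; width 2.

Checking the three conditions: (i) the bags cover all of {a, b, c, d, e}; (ii) for each edge, some bag contains both endpoints; (iii) the bags containing any fixed vertex form a subtree. All hold, so the decomposition is valid with width 3 − 1 = 2.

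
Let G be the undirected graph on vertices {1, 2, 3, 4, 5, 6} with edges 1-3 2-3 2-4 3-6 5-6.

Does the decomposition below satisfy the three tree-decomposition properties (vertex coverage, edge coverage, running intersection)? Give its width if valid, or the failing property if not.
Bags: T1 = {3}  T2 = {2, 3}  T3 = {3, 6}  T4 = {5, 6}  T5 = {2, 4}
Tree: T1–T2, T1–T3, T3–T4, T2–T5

A tree decomposition must satisfy three properties: every vertex lies in some bag; for every edge, both endpoints lie together in some bag; and for every vertex, the bags containing it form a connected subtree. Here vertex 1 appears in no bag, so the decomposition is invalid.

No — vertex 1 appears in no bag.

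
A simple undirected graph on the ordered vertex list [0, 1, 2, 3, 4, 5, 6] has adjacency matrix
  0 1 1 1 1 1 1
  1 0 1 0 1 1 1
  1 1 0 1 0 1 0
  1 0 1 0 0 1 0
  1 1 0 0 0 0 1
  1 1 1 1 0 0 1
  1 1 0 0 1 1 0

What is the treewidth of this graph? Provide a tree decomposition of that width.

Treewidth 3.
Bags: B1 = {0, 1, 5, 6}  B2 = {0, 1, 2, 5}  B3 = {0, 2, 3, 5}  B4 = {0, 1, 4, 6}
Tree: B1–B2, B2–B3, B1–B4

Each bag holds 4 vertices, so the decomposition has width 3, which upper-bounds the treewidth. For the lower bound, the 4 vertices {0, 1, 4, 6} are pairwise adjacent, and any tree decomposition puts a clique entirely inside one bag — forcing width ≥ 3. Combining the bounds, tw(G) = 3.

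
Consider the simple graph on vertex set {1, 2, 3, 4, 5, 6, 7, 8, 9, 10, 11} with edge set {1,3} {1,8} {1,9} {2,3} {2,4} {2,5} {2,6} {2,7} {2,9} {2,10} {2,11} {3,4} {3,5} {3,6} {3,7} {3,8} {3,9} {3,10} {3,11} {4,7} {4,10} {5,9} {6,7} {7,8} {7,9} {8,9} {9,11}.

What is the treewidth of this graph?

3

A width-3 tree decomposition is:
Bags: B1 = {2, 3, 9, 11}  B2 = {2, 3, 7, 9}  B3 = {3, 7, 8, 9}  B4 = {2, 3, 6, 7}  B5 = {2, 3, 5, 9}  B6 = {1, 3, 8, 9}  B7 = {2, 3, 4, 7}  B8 = {2, 3, 4, 10}
Tree: B1–B2, B2–B3, B2–B4, B1–B5, B3–B6, B4–B7, B7–B8
Each bag holds 4 vertices, so the decomposition has width 3, which upper-bounds the treewidth. For the lower bound, the 4 vertices {1, 3, 8, 9} are pairwise adjacent, and any tree decomposition puts a clique entirely inside one bag — forcing width ≥ 3. Combining the bounds, tw(G) = 3.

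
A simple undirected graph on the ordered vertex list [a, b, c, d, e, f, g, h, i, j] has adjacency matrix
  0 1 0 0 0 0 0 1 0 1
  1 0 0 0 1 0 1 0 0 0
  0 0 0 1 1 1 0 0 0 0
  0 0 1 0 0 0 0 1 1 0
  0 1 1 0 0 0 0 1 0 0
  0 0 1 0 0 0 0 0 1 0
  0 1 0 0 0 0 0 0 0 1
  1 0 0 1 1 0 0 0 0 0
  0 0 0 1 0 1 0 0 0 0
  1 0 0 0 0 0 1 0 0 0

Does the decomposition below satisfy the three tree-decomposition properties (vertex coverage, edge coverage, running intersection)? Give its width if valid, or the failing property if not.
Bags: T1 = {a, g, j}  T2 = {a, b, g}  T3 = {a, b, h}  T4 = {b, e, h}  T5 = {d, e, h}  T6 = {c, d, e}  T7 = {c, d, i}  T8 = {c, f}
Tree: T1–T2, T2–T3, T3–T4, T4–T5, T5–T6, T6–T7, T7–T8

No — edge (i,f) lies in no bag.

A tree decomposition must satisfy three properties: every vertex lies in some bag; for every edge, both endpoints lie together in some bag; and for every vertex, the bags containing it form a connected subtree. Here edge (i,f) lies in no bag, so the decomposition is invalid.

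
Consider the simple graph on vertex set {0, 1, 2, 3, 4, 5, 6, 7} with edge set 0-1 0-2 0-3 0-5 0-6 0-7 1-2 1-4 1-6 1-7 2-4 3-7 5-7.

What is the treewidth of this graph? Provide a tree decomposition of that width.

Treewidth 2.
Bags: B1 = {0, 1, 2}  B2 = {0, 1, 7}  B3 = {0, 5, 7}  B4 = {0, 1, 6}  B5 = {1, 2, 4}  B6 = {0, 3, 7}
Tree: B1–B2, B2–B3, B2–B4, B1–B5, B3–B6

Each bag holds 3 vertices, so the decomposition has width 2, which upper-bounds the treewidth. For the lower bound, the 3 vertices {0, 1, 2} are pairwise adjacent, and any tree decomposition puts a clique entirely inside one bag — forcing width ≥ 2. Hence tw(G) = 2 exactly.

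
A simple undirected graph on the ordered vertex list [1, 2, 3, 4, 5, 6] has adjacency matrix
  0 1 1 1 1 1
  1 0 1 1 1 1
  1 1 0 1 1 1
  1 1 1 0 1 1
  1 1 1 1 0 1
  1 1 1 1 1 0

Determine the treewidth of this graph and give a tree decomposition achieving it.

Treewidth 5.
Bags: B1 = {1, 2, 3, 4, 5, 6}
Tree: (single bag)

With just one bag of size 6, the width is 6 − 1 = 5, so tw(G) ≤ 5. On the other hand G contains the 6-clique {1, 2, 3, 4, 5, 6}. A clique must lie in a single bag of any decomposition, so no decomposition can have width below 5. The upper and lower bounds meet at 5, so that is the treewidth.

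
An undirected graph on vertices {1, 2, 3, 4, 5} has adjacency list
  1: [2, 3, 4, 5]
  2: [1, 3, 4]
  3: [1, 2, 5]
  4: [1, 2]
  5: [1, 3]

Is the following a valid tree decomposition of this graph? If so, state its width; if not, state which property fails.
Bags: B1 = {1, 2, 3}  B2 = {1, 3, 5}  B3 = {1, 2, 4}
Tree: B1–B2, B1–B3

Vertex coverage: the bags together contain {1, 2, 3, 4, 5}, the full vertex set. Edge coverage: each edge of G has both endpoints in at least one bag. Running intersection: for every vertex, the bags containing it form a connected subtree. All three properties hold, so this is a valid tree decomposition of width max|bag| − 1 = 2, and hence tw(G) ≤ 2.

Yes; width 2.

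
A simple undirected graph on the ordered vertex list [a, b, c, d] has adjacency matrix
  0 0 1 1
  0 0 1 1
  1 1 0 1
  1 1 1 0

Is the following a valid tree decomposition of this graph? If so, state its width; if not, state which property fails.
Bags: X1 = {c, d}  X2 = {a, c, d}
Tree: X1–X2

A tree decomposition must satisfy three properties: every vertex lies in some bag; for every edge, both endpoints lie together in some bag; and for every vertex, the bags containing it form a connected subtree. Here vertex b appears in no bag, so the decomposition is invalid.

No — vertex b appears in no bag.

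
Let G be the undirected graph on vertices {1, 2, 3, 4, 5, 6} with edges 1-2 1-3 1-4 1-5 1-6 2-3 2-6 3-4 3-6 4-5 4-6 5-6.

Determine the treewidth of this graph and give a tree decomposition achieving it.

Each bag holds 4 vertices, so the decomposition has width 3, which upper-bounds the treewidth. Conversely, {1, 2, 3, 6} is a clique of size 4, and the vertices of any clique must share a bag in every tree decomposition; so some bag has ≥ 4 vertices and tw(G) ≥ 3. Combining the bounds, tw(G) = 3.

Treewidth 3.
Bags: B1 = {1, 2, 3, 6}  B2 = {1, 3, 4, 6}  B3 = {1, 4, 5, 6}
Tree: B1–B2, B2–B3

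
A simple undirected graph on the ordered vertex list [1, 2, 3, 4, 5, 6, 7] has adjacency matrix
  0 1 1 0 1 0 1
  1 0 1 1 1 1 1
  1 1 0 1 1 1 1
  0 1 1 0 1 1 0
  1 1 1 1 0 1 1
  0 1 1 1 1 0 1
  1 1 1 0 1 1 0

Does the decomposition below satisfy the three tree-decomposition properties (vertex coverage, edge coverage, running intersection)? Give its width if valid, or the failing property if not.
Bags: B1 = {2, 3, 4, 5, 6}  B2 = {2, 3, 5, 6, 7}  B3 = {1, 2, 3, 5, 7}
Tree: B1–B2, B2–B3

Yes; width 4.

Vertex coverage: the bags together contain {1, 2, 3, 4, 5, 6, 7}, the full vertex set. Edge coverage: each edge of G has both endpoints in at least one bag. Running intersection: for every vertex, the bags containing it form a connected subtree. All three properties hold, so this is a valid tree decomposition of width max|bag| − 1 = 4, and hence tw(G) ≤ 4.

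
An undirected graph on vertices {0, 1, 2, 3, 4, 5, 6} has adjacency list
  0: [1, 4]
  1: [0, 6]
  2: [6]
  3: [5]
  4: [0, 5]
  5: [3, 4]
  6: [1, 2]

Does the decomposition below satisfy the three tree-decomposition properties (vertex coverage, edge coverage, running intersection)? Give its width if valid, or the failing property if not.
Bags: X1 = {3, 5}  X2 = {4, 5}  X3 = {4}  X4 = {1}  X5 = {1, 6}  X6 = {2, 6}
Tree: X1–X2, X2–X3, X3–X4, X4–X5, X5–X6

No — vertex 0 appears in no bag.

A tree decomposition must satisfy three properties: every vertex lies in some bag; for every edge, both endpoints lie together in some bag; and for every vertex, the bags containing it form a connected subtree. Here vertex 0 appears in no bag, so the decomposition is invalid.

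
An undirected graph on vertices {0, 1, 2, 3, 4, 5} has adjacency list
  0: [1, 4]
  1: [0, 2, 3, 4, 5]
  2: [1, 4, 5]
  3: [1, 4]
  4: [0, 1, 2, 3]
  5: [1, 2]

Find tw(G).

A width-2 tree decomposition is:
Bags: B1 = {1, 2, 4}  B2 = {0, 1, 4}  B3 = {1, 2, 5}  B4 = {1, 3, 4}
Tree: B1–B2, B1–B3, B2–B4
Every bag has size at most 3, so the width is 3 − 1 = 2 and tw(G) ≤ 2. For the lower bound, the 3 vertices {0, 1, 4} are pairwise adjacent, and any tree decomposition puts a clique entirely inside one bag — forcing width ≥ 2. Therefore the treewidth is 2.

2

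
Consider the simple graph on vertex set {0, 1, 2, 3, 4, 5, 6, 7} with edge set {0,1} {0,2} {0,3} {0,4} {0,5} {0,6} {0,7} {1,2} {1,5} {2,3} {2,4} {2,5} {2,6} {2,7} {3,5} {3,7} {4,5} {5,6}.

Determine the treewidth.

A width-3 tree decomposition is:
Bags: B1 = {0, 2, 3, 7}  B2 = {0, 2, 3, 5}  B3 = {0, 1, 2, 5}  B4 = {0, 2, 4, 5}  B5 = {0, 2, 5, 6}
Tree: B1–B2, B2–B3, B3–B4, B2–B5
Each bag holds 4 vertices, so the decomposition has width 3, which upper-bounds the treewidth. Conversely, {0, 1, 2, 5} is a clique of size 4, and the vertices of any clique must share a bag in every tree decomposition; so some bag has ≥ 4 vertices and tw(G) ≥ 3. Combining the bounds, tw(G) = 3.

3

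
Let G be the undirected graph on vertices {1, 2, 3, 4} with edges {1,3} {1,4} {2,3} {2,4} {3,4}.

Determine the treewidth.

2

A width-2 tree decomposition is:
Bags: B1 = {2, 3, 4}  B2 = {1, 3, 4}
Tree: B1–B2
Every bag has size at most 3, so the width is 3 − 1 = 2 and tw(G) ≤ 2. On the other hand G contains the 3-clique {1, 3, 4}. A clique must lie in a single bag of any decomposition, so no decomposition can have width below 2. Therefore the treewidth is 2.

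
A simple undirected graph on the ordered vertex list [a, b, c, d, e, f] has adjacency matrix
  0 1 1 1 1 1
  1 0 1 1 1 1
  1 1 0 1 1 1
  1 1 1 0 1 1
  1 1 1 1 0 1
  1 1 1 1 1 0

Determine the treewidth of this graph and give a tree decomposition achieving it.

Treewidth 5.
One optimal decomposition is:
Bags: B1 = {a, b, c, d, e, f}
Tree: (single bag)

A single bag containing all 6 vertices is trivially a valid decomposition of width 5. Conversely, {a, b, c, d, e, f} is a clique of size 6, and the vertices of any clique must share a bag in every tree decomposition; so some bag has ≥ 6 vertices and tw(G) ≥ 5. Therefore the treewidth is 5.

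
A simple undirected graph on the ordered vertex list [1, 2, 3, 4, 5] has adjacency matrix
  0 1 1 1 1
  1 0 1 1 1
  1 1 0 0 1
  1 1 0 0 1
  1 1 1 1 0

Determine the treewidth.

3

A width-3 tree decomposition is:
Bags: B1 = {1, 2, 3, 5}  B2 = {1, 2, 4, 5}
Tree: B1–B2
The largest bag has 4 vertices, giving width 3; this decomposition certifies tw(G) ≤ 3. Conversely, {1, 2, 3, 5} is a clique of size 4, and the vertices of any clique must share a bag in every tree decomposition; so some bag has ≥ 4 vertices and tw(G) ≥ 3. Combining the bounds, tw(G) = 3.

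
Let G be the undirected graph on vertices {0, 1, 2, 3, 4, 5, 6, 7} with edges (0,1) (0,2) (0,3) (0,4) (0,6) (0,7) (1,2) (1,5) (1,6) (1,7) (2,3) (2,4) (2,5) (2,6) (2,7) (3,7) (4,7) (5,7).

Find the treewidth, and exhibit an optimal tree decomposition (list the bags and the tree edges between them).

The largest bag has 4 vertices, giving width 3; this decomposition certifies tw(G) ≤ 3. On the other hand G contains the 4-clique {0, 1, 2, 6}. A clique must lie in a single bag of any decomposition, so no decomposition can have width below 3. The upper and lower bounds meet at 3, so that is the treewidth.

Treewidth 3.
One optimal decomposition is:
Bags: B1 = {0, 1, 2, 6}  B2 = {0, 1, 2, 7}  B3 = {0, 2, 3, 7}  B4 = {0, 2, 4, 7}  B5 = {1, 2, 5, 7}
Tree: B1–B2, B2–B3, B2–B4, B2–B5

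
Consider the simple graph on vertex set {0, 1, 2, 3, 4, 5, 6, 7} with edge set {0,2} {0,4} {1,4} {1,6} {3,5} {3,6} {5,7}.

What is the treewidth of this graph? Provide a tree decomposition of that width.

Treewidth 1.
One such decomposition:
Bags: B1 = {5, 7}  B2 = {3, 5}  B3 = {3, 6}  B4 = {1, 6}  B5 = {1, 4}  B6 = {0, 4}  B7 = {0, 2}
Tree: B1–B2, B2–B3, B3–B4, B4–B5, B5–B6, B6–B7

The largest bag has 2 vertices, giving width 1; this decomposition certifies tw(G) ≤ 1. Since G has at least one edge (e.g. 7–5), it is not an edgeless graph, so tw(G) ≥ 1. The upper and lower bounds meet at 1, so that is the treewidth.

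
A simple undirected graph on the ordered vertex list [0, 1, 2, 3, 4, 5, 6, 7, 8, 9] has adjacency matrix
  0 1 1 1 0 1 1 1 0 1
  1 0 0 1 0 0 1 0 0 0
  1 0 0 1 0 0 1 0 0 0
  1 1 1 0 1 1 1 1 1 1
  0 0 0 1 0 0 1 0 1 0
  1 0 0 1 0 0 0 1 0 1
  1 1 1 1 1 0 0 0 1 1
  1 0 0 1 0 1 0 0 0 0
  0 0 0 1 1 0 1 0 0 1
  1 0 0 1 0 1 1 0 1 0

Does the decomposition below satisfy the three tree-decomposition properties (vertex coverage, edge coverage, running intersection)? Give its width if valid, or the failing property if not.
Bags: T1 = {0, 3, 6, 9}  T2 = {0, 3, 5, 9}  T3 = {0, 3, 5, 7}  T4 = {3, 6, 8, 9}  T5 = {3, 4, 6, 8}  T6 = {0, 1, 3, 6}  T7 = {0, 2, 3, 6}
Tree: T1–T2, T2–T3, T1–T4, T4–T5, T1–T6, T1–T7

Yes; width 3.

Vertex coverage: the bags together contain {0, 1, 2, 3, 4, 5, 6, 7, 8, 9}, the full vertex set. Edge coverage: each edge of G has both endpoints in at least one bag. Running intersection: for every vertex, the bags containing it form a connected subtree. All three properties hold, so this is a valid tree decomposition of width max|bag| − 1 = 3, and hence tw(G) ≤ 3.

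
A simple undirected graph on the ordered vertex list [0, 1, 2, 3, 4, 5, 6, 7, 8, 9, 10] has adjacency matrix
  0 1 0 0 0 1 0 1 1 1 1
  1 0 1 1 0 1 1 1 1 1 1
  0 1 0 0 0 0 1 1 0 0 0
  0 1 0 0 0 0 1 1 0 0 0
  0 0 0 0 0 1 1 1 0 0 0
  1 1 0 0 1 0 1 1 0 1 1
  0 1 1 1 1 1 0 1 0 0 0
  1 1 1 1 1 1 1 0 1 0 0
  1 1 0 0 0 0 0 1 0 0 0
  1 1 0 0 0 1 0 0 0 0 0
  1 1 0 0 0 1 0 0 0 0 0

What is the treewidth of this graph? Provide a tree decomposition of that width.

Treewidth 3.
Bags: B1 = {0, 1, 5, 7}  B2 = {0, 1, 5, 9}  B3 = {0, 1, 7, 8}  B4 = {1, 5, 6, 7}  B5 = {4, 5, 6, 7}  B6 = {1, 2, 6, 7}  B7 = {1, 3, 6, 7}  B8 = {0, 1, 5, 10}
Tree: B1–B2, B1–B3, B1–B4, B4–B5, B4–B6, B6–B7, B1–B8

Every bag has size at most 4, so the width is 4 − 1 = 3 and tw(G) ≤ 3. Conversely, {0, 1, 5, 9} is a clique of size 4, and the vertices of any clique must share a bag in every tree decomposition; so some bag has ≥ 4 vertices and tw(G) ≥ 3. Therefore the treewidth is 3.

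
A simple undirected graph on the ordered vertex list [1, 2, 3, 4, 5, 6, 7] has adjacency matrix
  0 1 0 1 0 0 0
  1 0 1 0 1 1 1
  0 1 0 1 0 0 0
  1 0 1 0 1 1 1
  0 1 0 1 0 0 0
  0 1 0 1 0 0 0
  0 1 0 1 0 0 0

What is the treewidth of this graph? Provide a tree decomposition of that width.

Treewidth 2.
One such decomposition:
Bags: B1 = {2, 3, 4}  B2 = {1, 2, 4}  B3 = {2, 4, 7}  B4 = {2, 4, 5}  B5 = {2, 4, 6}
Tree: B1–B2, B2–B3, B3–B4, B4–B5

The largest bag has 3 vertices, giving width 2; this decomposition certifies tw(G) ≤ 2. Since 2–3–4–1–2 is a cycle in G, G is not acyclic. Forests are exactly the graphs of treewidth ≤ 1, so tw(G) ≥ 2. The upper and lower bounds meet at 2, so that is the treewidth.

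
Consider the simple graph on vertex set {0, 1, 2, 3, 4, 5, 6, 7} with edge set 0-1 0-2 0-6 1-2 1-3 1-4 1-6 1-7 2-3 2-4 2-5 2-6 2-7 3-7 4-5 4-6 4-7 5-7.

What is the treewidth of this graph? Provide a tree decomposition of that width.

Treewidth 3.
One optimal decomposition is:
Bags: B1 = {1, 2, 4, 7}  B2 = {2, 4, 5, 7}  B3 = {1, 2, 4, 6}  B4 = {1, 2, 3, 7}  B5 = {0, 1, 2, 6}
Tree: B1–B2, B1–B3, B1–B4, B3–B5

The largest bag has 4 vertices, giving width 3; this decomposition certifies tw(G) ≤ 3. On the other hand G contains the 4-clique {0, 1, 2, 6}. A clique must lie in a single bag of any decomposition, so no decomposition can have width below 3. The upper and lower bounds meet at 3, so that is the treewidth.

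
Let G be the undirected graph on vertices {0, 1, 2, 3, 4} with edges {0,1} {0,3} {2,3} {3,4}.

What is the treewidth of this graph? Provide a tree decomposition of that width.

Treewidth 1.
One such decomposition:
Bags: B1 = {2, 3}  B2 = {0, 3}  B3 = {0, 1}  B4 = {3, 4}
Tree: B1–B2, B2–B3, B1–B4

Every bag has size at most 2, so the width is 2 − 1 = 1 and tw(G) ≤ 1. Any graph with an edge has treewidth ≥ 1, and G has the edge 3–2. The upper and lower bounds meet at 1, so that is the treewidth.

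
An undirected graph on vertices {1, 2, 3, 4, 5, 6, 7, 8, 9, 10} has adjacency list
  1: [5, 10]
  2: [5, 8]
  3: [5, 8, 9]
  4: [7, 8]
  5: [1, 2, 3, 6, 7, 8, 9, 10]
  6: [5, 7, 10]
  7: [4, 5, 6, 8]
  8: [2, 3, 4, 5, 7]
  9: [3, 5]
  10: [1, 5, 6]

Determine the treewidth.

2

A width-2 tree decomposition is:
Bags: B1 = {5, 7, 8}  B2 = {3, 5, 8}  B3 = {5, 6, 7}  B4 = {5, 6, 10}  B5 = {2, 5, 8}  B6 = {4, 7, 8}  B7 = {3, 5, 9}  B8 = {1, 5, 10}
Tree: B1–B2, B1–B3, B3–B4, B2–B5, B1–B6, B2–B7, B4–B8
The largest bag has 3 vertices, giving width 2; this decomposition certifies tw(G) ≤ 2. Conversely, {4, 7, 8} is a clique of size 3, and the vertices of any clique must share a bag in every tree decomposition; so some bag has ≥ 3 vertices and tw(G) ≥ 2. Therefore the treewidth is 2.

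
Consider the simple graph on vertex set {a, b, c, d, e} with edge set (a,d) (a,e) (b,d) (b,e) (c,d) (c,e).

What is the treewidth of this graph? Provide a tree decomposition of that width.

Treewidth 2.
One optimal decomposition is:
Bags: B1 = {b, d, e}  B2 = {a, d, e}  B3 = {c, d, e}
Tree: B1–B2, B2–B3

Every bag has size at most 3, so the width is 3 − 1 = 2 and tw(G) ≤ 2. Since b–e–a–d–b is a cycle in G, G is not acyclic. Forests are exactly the graphs of treewidth ≤ 1, so tw(G) ≥ 2. Therefore the treewidth is 2.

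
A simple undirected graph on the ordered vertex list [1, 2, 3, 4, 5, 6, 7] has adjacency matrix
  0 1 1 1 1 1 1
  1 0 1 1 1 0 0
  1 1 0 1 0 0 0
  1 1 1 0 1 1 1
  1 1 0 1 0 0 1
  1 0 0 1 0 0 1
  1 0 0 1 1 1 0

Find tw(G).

A width-3 tree decomposition is:
Bags: B1 = {1, 4, 5, 7}  B2 = {1, 4, 6, 7}  B3 = {1, 2, 4, 5}  B4 = {1, 2, 3, 4}
Tree: B1–B2, B1–B3, B3–B4
Each bag holds 4 vertices, so the decomposition has width 3, which upper-bounds the treewidth. For the lower bound, the 4 vertices {1, 2, 3, 4} are pairwise adjacent, and any tree decomposition puts a clique entirely inside one bag — forcing width ≥ 3. Hence tw(G) = 3 exactly.

3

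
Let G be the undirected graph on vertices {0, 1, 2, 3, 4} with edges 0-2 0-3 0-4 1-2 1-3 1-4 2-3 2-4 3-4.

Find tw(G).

A width-3 tree decomposition is:
Bags: B1 = {1, 2, 3, 4}  B2 = {0, 2, 3, 4}
Tree: B1–B2
Each bag holds 4 vertices, so the decomposition has width 3, which upper-bounds the treewidth. Conversely, {0, 2, 3, 4} is a clique of size 4, and the vertices of any clique must share a bag in every tree decomposition; so some bag has ≥ 4 vertices and tw(G) ≥ 3. Combining the bounds, tw(G) = 3.

3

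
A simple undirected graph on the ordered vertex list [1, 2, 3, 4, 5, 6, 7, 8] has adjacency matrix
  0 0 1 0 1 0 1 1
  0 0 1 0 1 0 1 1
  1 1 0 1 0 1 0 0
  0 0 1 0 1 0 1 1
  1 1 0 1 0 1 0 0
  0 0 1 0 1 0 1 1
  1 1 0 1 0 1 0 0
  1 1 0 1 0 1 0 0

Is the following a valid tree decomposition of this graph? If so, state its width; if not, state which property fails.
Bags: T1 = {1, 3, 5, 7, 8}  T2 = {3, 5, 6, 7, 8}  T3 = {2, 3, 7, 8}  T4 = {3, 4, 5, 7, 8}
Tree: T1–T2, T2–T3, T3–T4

No — edge (5,2) lies in no bag.

A tree decomposition must satisfy three properties: every vertex lies in some bag; for every edge, both endpoints lie together in some bag; and for every vertex, the bags containing it form a connected subtree. Here edge (5,2) lies in no bag, so the decomposition is invalid.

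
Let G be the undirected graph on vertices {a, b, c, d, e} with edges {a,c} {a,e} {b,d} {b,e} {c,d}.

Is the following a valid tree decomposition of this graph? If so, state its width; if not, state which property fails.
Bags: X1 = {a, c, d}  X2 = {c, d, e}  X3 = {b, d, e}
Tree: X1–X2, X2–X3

No — edge (e,a) lies in no bag.

A tree decomposition must satisfy three properties: every vertex lies in some bag; for every edge, both endpoints lie together in some bag; and for every vertex, the bags containing it form a connected subtree. Here edge (e,a) lies in no bag, so the decomposition is invalid.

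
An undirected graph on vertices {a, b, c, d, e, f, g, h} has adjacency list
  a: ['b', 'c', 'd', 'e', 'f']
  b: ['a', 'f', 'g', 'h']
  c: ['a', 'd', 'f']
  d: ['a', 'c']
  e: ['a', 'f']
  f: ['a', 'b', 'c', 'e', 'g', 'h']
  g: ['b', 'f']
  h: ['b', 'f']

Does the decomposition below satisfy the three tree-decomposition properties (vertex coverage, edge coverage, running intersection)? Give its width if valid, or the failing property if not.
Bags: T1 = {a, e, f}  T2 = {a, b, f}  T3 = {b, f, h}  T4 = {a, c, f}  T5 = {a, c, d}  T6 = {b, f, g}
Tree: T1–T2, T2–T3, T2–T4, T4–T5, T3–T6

Every vertex of G appears in some bag (union = {a, b, c, d, e, f, g, h}); every edge is covered by a bag; and for each vertex v the set of bags containing v is connected in the bag tree. The decomposition is therefore valid. The largest bag has 3 vertices, so the width is 2.

Yes; width 2.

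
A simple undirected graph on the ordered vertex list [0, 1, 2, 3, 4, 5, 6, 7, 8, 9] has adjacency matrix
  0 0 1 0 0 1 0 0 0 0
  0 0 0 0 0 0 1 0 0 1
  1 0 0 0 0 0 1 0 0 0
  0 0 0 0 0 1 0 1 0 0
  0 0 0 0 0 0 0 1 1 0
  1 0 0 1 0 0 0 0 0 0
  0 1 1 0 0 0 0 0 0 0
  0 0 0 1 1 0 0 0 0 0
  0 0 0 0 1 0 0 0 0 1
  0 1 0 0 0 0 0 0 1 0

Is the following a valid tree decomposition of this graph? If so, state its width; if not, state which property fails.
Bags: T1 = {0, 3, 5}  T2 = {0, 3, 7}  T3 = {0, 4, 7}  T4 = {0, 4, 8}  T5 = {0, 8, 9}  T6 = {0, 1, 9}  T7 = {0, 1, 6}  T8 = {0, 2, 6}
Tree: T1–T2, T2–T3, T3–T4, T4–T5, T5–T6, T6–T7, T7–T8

Yes; width 2.

Vertex coverage: the bags together contain {0, 1, 2, 3, 4, 5, 6, 7, 8, 9}, the full vertex set. Edge coverage: each edge of G has both endpoints in at least one bag. Running intersection: for every vertex, the bags containing it form a connected subtree. All three properties hold, so this is a valid tree decomposition of width max|bag| − 1 = 2, and hence tw(G) ≤ 2.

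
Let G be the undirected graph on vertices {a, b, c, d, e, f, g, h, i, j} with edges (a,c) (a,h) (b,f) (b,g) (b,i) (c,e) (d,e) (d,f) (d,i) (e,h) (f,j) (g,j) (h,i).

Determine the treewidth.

2

A width-2 tree decomposition is:
Bags: B1 = {b, g, j}  B2 = {b, f, j}  B3 = {b, f, i}  B4 = {d, f, i}  B5 = {d, h, i}  B6 = {d, e, h}  B7 = {a, e, h}  B8 = {a, c, e}
Tree: B1–B2, B2–B3, B3–B4, B4–B5, B5–B6, B6–B7, B7–B8
Each bag holds 3 vertices, so the decomposition has width 2, which upper-bounds the treewidth. For the lower bound, G contains the cycle g–j–f–b–g, so G is not a forest; only forests have treewidth ≤ 1, hence tw(G) ≥ 2. The upper and lower bounds meet at 2, so that is the treewidth.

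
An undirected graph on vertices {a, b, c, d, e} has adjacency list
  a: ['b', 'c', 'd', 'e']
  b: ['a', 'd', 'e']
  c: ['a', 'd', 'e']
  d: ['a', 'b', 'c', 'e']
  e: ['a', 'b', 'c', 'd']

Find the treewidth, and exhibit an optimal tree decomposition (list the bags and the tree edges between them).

Treewidth 3.
One such decomposition:
Bags: B1 = {a, c, d, e}  B2 = {a, b, d, e}
Tree: B1–B2

The largest bag has 4 vertices, giving width 3; this decomposition certifies tw(G) ≤ 3. On the other hand G contains the 4-clique {a, c, d, e}. A clique must lie in a single bag of any decomposition, so no decomposition can have width below 3. Combining the bounds, tw(G) = 3.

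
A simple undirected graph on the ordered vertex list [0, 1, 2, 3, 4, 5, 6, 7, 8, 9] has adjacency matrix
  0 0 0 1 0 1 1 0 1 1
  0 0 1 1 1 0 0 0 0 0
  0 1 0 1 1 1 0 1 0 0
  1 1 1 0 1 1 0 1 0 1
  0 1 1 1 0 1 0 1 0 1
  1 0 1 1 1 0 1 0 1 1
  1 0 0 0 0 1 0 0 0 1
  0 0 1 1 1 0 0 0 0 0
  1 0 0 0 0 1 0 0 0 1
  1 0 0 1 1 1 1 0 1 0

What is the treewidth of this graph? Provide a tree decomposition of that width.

Every bag has size at most 4, so the width is 4 − 1 = 3 and tw(G) ≤ 3. Conversely, {0, 5, 8, 9} is a clique of size 4, and the vertices of any clique must share a bag in every tree decomposition; so some bag has ≥ 4 vertices and tw(G) ≥ 3. Hence tw(G) = 3 exactly.

Treewidth 3.
Bags: B1 = {3, 4, 5, 9}  B2 = {0, 3, 5, 9}  B3 = {0, 5, 8, 9}  B4 = {2, 3, 4, 5}  B5 = {0, 5, 6, 9}  B6 = {2, 3, 4, 7}  B7 = {1, 2, 3, 4}
Tree: B1–B2, B2–B3, B1–B4, B2–B5, B4–B6, B6–B7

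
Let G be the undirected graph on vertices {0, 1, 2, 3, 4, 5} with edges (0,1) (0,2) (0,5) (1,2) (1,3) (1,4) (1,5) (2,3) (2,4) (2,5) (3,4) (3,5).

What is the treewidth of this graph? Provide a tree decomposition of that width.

Every bag has size at most 4, so the width is 4 − 1 = 3 and tw(G) ≤ 3. On the other hand G contains the 4-clique {0, 1, 2, 5}. A clique must lie in a single bag of any decomposition, so no decomposition can have width below 3. Therefore the treewidth is 3.

Treewidth 3.
Bags: B1 = {1, 2, 3, 5}  B2 = {1, 2, 3, 4}  B3 = {0, 1, 2, 5}
Tree: B1–B2, B1–B3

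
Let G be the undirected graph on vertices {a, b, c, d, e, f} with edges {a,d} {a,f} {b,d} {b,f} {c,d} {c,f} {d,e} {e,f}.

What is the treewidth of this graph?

2

A width-2 tree decomposition is:
Bags: B1 = {d, e, f}  B2 = {b, d, f}  B3 = {c, d, f}  B4 = {a, d, f}
Tree: B1–B2, B2–B3, B3–B4
The largest bag has 3 vertices, giving width 2; this decomposition certifies tw(G) ≤ 2. The edges f–e–d–b–f form a cycle, so G is not a tree and its treewidth is at least 2. The upper and lower bounds meet at 2, so that is the treewidth.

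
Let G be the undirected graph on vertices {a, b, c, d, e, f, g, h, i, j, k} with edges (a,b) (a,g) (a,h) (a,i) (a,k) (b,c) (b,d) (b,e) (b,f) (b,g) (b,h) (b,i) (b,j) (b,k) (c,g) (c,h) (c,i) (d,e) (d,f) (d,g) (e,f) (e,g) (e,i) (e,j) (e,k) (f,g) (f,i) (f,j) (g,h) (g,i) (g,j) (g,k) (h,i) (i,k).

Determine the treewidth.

A width-4 tree decomposition is:
Bags: B1 = {b, e, g, i, k}  B2 = {b, e, f, g, i}  B3 = {b, e, f, g, j}  B4 = {a, b, g, i, k}  B5 = {a, b, g, h, i}  B6 = {b, c, g, h, i}  B7 = {b, d, e, f, g}
Tree: B1–B2, B2–B3, B1–B4, B4–B5, B5–B6, B2–B7
Each bag holds 5 vertices, so the decomposition has width 4, which upper-bounds the treewidth. For the lower bound, the 5 vertices {b, d, e, f, g} are pairwise adjacent, and any tree decomposition puts a clique entirely inside one bag — forcing width ≥ 4. Therefore the treewidth is 4.

4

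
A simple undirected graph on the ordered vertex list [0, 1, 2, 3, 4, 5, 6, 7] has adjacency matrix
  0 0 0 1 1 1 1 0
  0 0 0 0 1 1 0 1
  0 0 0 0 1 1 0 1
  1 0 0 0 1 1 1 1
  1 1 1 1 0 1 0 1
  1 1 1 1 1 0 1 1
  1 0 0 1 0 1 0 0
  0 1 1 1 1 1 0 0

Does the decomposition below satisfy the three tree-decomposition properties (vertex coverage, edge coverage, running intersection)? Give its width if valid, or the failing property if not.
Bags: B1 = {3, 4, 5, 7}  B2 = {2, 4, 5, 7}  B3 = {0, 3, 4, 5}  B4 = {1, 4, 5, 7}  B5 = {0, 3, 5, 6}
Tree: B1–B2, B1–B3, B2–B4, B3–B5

Vertex coverage: the bags together contain {0, 1, 2, 3, 4, 5, 6, 7}, the full vertex set. Edge coverage: each edge of G has both endpoints in at least one bag. Running intersection: for every vertex, the bags containing it form a connected subtree. All three properties hold, so this is a valid tree decomposition of width max|bag| − 1 = 3, and hence tw(G) ≤ 3.

Yes; width 3.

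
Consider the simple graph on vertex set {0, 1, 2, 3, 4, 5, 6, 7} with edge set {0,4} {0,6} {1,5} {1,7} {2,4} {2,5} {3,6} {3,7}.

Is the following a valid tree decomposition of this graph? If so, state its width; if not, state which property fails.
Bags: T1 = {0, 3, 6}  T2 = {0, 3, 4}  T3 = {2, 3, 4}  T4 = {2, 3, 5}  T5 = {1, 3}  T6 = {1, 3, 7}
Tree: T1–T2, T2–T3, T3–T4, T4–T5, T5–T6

No — edge (5,1) lies in no bag.

A tree decomposition must satisfy three properties: every vertex lies in some bag; for every edge, both endpoints lie together in some bag; and for every vertex, the bags containing it form a connected subtree. Here edge (5,1) lies in no bag, so the decomposition is invalid.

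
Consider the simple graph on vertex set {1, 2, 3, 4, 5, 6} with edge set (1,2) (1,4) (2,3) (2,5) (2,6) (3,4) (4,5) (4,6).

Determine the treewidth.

2

A width-2 tree decomposition is:
Bags: B1 = {2, 3, 4}  B2 = {1, 2, 4}  B3 = {2, 4, 5}  B4 = {2, 4, 6}
Tree: B1–B2, B2–B3, B3–B4
Every bag has size at most 3, so the width is 3 − 1 = 2 and tw(G) ≤ 2. The edges 4–3–2–1–4 form a cycle, so G is not a tree and its treewidth is at least 2. The upper and lower bounds meet at 2, so that is the treewidth.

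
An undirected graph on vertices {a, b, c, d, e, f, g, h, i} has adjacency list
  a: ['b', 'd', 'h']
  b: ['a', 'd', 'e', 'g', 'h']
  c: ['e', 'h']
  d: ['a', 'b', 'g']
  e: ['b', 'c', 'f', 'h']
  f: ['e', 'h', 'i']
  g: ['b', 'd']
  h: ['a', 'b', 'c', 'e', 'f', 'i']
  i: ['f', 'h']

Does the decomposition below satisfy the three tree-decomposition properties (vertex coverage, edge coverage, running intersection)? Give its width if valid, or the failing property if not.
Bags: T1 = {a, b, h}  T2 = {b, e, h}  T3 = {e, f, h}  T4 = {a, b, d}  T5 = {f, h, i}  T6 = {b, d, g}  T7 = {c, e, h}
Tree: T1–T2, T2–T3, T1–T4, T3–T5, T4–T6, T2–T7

Yes; width 2.

Every vertex of G appears in some bag (union = {a, b, c, d, e, f, g, h, i}); every edge is covered by a bag; and for each vertex v the set of bags containing v is connected in the bag tree. The decomposition is therefore valid. The largest bag has 3 vertices, so the width is 2.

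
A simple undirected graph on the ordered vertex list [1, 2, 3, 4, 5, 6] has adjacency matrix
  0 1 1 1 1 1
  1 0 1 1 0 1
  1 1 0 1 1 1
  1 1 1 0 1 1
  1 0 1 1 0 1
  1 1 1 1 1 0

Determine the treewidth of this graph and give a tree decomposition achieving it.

Treewidth 4.
One such decomposition:
Bags: B1 = {1, 3, 4, 5, 6}  B2 = {1, 2, 3, 4, 6}
Tree: B1–B2

The largest bag has 5 vertices, giving width 4; this decomposition certifies tw(G) ≤ 4. On the other hand G contains the 5-clique {1, 2, 3, 4, 6}. A clique must lie in a single bag of any decomposition, so no decomposition can have width below 4. Therefore the treewidth is 4.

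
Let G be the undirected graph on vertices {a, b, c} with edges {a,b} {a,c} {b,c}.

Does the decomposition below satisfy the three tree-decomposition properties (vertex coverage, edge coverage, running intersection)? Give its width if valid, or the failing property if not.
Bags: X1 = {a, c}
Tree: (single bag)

A tree decomposition must satisfy three properties: every vertex lies in some bag; for every edge, both endpoints lie together in some bag; and for every vertex, the bags containing it form a connected subtree. Here vertex b appears in no bag, so the decomposition is invalid.

No — vertex b appears in no bag.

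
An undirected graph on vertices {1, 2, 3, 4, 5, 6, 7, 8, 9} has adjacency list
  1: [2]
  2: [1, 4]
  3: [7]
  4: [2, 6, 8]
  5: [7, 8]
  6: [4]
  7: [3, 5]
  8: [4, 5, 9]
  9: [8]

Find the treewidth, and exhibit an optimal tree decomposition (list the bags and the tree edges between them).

The largest bag has 2 vertices, giving width 1; this decomposition certifies tw(G) ≤ 1. G has an edge, so its treewidth is at least 1. Therefore the treewidth is 1.

Treewidth 1.
One optimal decomposition is:
Bags: B1 = {5, 8}  B2 = {5, 7}  B3 = {4, 8}  B4 = {3, 7}  B5 = {2, 4}  B6 = {4, 6}  B7 = {8, 9}  B8 = {1, 2}
Tree: B1–B2, B1–B3, B2–B4, B3–B5, B5–B6, B1–B7, B5–B8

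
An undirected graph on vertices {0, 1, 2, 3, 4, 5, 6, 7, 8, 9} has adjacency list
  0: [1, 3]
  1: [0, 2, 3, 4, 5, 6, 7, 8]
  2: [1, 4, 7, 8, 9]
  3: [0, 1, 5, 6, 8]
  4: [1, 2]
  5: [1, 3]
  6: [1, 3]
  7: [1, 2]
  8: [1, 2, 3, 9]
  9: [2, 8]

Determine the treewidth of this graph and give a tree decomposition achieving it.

Every bag has size at most 3, so the width is 3 − 1 = 2 and tw(G) ≤ 2. For the lower bound, the 3 vertices {1, 2, 8} are pairwise adjacent, and any tree decomposition puts a clique entirely inside one bag — forcing width ≥ 2. Therefore the treewidth is 2.

Treewidth 2.
One optimal decomposition is:
Bags: B1 = {0, 1, 3}  B2 = {1, 3, 8}  B3 = {1, 2, 8}  B4 = {1, 3, 6}  B5 = {1, 3, 5}  B6 = {2, 8, 9}  B7 = {1, 2, 7}  B8 = {1, 2, 4}
Tree: B1–B2, B2–B3, B2–B4, B4–B5, B3–B6, B3–B7, B3–B8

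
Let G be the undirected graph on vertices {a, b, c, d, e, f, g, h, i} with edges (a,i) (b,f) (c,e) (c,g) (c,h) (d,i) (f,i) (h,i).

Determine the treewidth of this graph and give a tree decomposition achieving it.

Treewidth 1.
One optimal decomposition is:
Bags: B1 = {f, i}  B2 = {d, i}  B3 = {a, i}  B4 = {h, i}  B5 = {c, h}  B6 = {c, e}  B7 = {b, f}  B8 = {c, g}
Tree: B1–B2, B1–B3, B3–B4, B4–B5, B5–B6, B1–B7, B6–B8

Each bag holds 2 vertices, so the decomposition has width 1, which upper-bounds the treewidth. Any graph with an edge has treewidth ≥ 1, and G has the edge i–f. Therefore the treewidth is 1.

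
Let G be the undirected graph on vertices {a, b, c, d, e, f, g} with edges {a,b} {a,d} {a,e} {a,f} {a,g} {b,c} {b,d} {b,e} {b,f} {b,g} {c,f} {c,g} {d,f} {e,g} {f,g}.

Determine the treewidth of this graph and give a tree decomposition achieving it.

Each bag holds 4 vertices, so the decomposition has width 3, which upper-bounds the treewidth. For the lower bound, the 4 vertices {a, b, e, g} are pairwise adjacent, and any tree decomposition puts a clique entirely inside one bag — forcing width ≥ 3. Combining the bounds, tw(G) = 3.

Treewidth 3.
Bags: B1 = {b, c, f, g}  B2 = {a, b, f, g}  B3 = {a, b, e, g}  B4 = {a, b, d, f}
Tree: B1–B2, B2–B3, B2–B4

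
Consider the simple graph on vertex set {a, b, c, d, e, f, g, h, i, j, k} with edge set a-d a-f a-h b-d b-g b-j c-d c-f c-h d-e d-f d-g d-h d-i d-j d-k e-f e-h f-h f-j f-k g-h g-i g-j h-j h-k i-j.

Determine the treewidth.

3

A width-3 tree decomposition is:
Bags: B1 = {d, g, h, j}  B2 = {d, f, h, j}  B3 = {d, g, i, j}  B4 = {b, d, g, j}  B5 = {a, d, f, h}  B6 = {c, d, f, h}  B7 = {d, e, f, h}  B8 = {d, f, h, k}
Tree: B1–B2, B1–B3, B3–B4, B2–B5, B2–B6, B5–B7, B6–B8
The largest bag has 4 vertices, giving width 3; this decomposition certifies tw(G) ≤ 3. Conversely, {d, g, h, j} is a clique of size 4, and the vertices of any clique must share a bag in every tree decomposition; so some bag has ≥ 4 vertices and tw(G) ≥ 3. The upper and lower bounds meet at 3, so that is the treewidth.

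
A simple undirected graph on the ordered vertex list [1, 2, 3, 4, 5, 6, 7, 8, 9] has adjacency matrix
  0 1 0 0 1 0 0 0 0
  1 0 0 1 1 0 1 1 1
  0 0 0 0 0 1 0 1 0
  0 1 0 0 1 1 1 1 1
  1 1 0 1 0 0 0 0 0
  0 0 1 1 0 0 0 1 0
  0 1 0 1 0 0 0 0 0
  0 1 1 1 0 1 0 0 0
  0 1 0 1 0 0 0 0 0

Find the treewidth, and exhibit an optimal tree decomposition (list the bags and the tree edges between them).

Each bag holds 3 vertices, so the decomposition has width 2, which upper-bounds the treewidth. For the lower bound, the 3 vertices {1, 2, 5} are pairwise adjacent, and any tree decomposition puts a clique entirely inside one bag — forcing width ≥ 2. Therefore the treewidth is 2.

Treewidth 2.
One such decomposition:
Bags: B1 = {2, 4, 5}  B2 = {2, 4, 8}  B3 = {2, 4, 9}  B4 = {1, 2, 5}  B5 = {2, 4, 7}  B6 = {4, 6, 8}  B7 = {3, 6, 8}
Tree: B1–B2, B1–B3, B1–B4, B1–B5, B2–B6, B6–B7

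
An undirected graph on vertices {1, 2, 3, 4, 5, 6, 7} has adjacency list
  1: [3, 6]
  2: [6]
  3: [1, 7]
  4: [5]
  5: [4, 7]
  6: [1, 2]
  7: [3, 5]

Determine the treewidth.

A width-1 tree decomposition is:
Bags: B1 = {4, 5}  B2 = {5, 7}  B3 = {3, 7}  B4 = {1, 3}  B5 = {1, 6}  B6 = {2, 6}
Tree: B1–B2, B2–B3, B3–B4, B4–B5, B5–B6
Each bag holds 2 vertices, so the decomposition has width 1, which upper-bounds the treewidth. Since G has at least one edge (e.g. 4–5), it is not an edgeless graph, so tw(G) ≥ 1. Combining the bounds, tw(G) = 1.

1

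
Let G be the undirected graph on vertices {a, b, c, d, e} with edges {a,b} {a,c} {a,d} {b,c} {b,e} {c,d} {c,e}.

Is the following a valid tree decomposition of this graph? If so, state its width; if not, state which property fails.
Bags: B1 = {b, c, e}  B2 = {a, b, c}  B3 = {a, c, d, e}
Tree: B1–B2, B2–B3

A tree decomposition must satisfy three properties: every vertex lies in some bag; for every edge, both endpoints lie together in some bag; and for every vertex, the bags containing it form a connected subtree. Here bags containing vertex e are not connected in the tree, so the decomposition is invalid.

No — bags containing vertex e are not connected in the tree.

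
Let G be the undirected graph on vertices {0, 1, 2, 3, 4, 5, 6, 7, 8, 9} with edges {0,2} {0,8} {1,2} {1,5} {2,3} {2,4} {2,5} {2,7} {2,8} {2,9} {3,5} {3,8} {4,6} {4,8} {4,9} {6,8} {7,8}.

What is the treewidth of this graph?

2

A width-2 tree decomposition is:
Bags: B1 = {2, 3, 8}  B2 = {2, 7, 8}  B3 = {2, 4, 8}  B4 = {4, 6, 8}  B5 = {0, 2, 8}  B6 = {2, 4, 9}  B7 = {2, 3, 5}  B8 = {1, 2, 5}
Tree: B1–B2, B2–B3, B3–B4, B1–B5, B3–B6, B1–B7, B7–B8
The largest bag has 3 vertices, giving width 2; this decomposition certifies tw(G) ≤ 2. For the lower bound, the 3 vertices {0, 2, 8} are pairwise adjacent, and any tree decomposition puts a clique entirely inside one bag — forcing width ≥ 2. Hence tw(G) = 2 exactly.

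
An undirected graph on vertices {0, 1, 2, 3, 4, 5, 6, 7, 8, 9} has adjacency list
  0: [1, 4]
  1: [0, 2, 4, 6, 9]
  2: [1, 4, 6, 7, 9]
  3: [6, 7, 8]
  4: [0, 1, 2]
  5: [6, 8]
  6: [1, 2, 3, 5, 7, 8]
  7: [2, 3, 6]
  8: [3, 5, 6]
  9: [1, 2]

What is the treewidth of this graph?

2

A width-2 tree decomposition is:
Bags: B1 = {3, 6, 7}  B2 = {3, 6, 8}  B3 = {2, 6, 7}  B4 = {5, 6, 8}  B5 = {1, 2, 6}  B6 = {1, 2, 9}  B7 = {1, 2, 4}  B8 = {0, 1, 4}
Tree: B1–B2, B1–B3, B2–B4, B3–B5, B5–B6, B6–B7, B7–B8
The largest bag has 3 vertices, giving width 2; this decomposition certifies tw(G) ≤ 2. On the other hand G contains the 3-clique {0, 1, 4}. A clique must lie in a single bag of any decomposition, so no decomposition can have width below 2. Combining the bounds, tw(G) = 2.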